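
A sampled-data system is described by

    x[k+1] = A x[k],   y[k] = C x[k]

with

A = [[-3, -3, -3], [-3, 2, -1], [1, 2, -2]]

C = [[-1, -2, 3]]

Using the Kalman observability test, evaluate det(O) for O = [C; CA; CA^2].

-1045

CA = [[12, 5, -1]]
CA^2 = [[-52, -28, -39]]
Observability matrix O = [C; CA; CA^2] = [[-1, -2, 3], [12, 5, -1], [-52, -28, -39]]
Expanding along the first row, det(O) = (-1)·(5·(-39) - (-1)·(-28)) - (-2)·(12·(-39) - (-1)·(-52)) + 3·(12·(-28) - 5·(-52)) = (-1)·(-223) - (-2)·(-520) + 3·(-76) = -1045
Since det(O) ≠ 0, rank(O) = 3 and the system is completely observable.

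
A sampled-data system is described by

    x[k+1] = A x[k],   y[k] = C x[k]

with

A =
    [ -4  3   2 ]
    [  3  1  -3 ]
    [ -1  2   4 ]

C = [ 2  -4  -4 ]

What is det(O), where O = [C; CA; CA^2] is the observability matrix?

-3496

CA = [[-16, -6, 0]]
CA^2 = [[46, -54, -14]]
Observability matrix O = [C; CA; CA^2] = [[2, -4, -4], [-16, -6, 0], [46, -54, -14]]
Expanding along the first row, det(O) = 2·((-6)·(-14) - 0·(-54)) - (-4)·((-16)·(-14) - 0·46) + (-4)·((-16)·(-54) - (-6)·46) = 2·84 - (-4)·224 + (-4)·1140 = -3496
Since det(O) ≠ 0, rank(O) = 3 and the system is completely observable.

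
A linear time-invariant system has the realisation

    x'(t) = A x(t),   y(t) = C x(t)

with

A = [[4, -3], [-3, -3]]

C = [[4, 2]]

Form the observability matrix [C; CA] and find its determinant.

-92

CA = [[10, -18]]
Observability matrix O = [C; CA] = [[4, 2], [10, -18]]
det(O) = 4·(-18) - 2·10 = -72 - 20 = -92
Since det(O) ≠ 0, rank(O) = 2 and the system is completely observable.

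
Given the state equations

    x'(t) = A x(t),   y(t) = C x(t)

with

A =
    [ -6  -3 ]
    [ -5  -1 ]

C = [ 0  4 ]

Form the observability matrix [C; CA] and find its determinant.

80

CA = [[-20, -4]]
Observability matrix O = [C; CA] = [[0, 4], [-20, -4]]
det(O) = 0·(-4) - 4·(-20) = 0 - (-80) = 80
Since det(O) ≠ 0, rank(O) = 2 and the system is completely observable.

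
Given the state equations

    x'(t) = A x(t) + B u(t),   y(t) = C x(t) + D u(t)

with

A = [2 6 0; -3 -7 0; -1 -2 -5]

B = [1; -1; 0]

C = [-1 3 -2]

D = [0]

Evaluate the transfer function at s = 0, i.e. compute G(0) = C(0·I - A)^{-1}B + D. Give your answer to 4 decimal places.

-1.1000

G(0) = C(-A)^{-1}B + D = -C A^{-1} B + D.
det A = -20, so A^{-1} = (1/-20)·adj(A) = [[-7/4, -3/2, 0], [3/4, 1/2, 0], [1/20, 1/10, -1/5]]
A^{-1} B = [-1/4, 1/4, -1/20]^T
C A^{-1} B = 11/10
G(0) = D - C A^{-1} B = 0 - (11/10) = -11/10 ≈ -1.1000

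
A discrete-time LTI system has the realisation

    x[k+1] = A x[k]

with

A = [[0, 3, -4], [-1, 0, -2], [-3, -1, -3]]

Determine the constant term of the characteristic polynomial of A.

-5

Expand det(zI - A) for the 3×3 matrix.
p(z) = z^3 + 3z^2 - 11z - 5.
(Check: constant term = det(-A) = (-1)^3 det A = -5; coefficient of z^2 = -tr A = 3.)
The constant term is -5.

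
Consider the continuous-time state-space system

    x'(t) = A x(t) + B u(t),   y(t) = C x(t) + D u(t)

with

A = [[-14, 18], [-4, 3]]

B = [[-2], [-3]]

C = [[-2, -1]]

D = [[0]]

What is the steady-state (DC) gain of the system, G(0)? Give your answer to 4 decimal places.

G(0) = C(-A)^{-1}B + D = -C A^{-1} B + D.
det A = 30, so A^{-1} = (1/30)·adj(A) = [[1/10, -3/5], [2/15, -7/15]]
A^{-1} B = [8/5, 17/15]^T
C A^{-1} B = -13/3
G(0) = D - C A^{-1} B = 0 - (-13/3) = 13/3 ≈ 4.3333

4.3333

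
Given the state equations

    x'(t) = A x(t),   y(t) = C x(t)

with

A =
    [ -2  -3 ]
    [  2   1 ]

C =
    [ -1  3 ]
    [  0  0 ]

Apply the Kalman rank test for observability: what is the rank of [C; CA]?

2

CA = [[8, 6], [0, 0]]
Observability matrix O = [C; CA] = [[-1, 3], [0, 0], [8, 6], [0, 0]]
Take the 2×2 submatrix of O formed by rows 1, 3: [[-1, 3], [8, 6]]. Its determinant is (-1)·6 - 3·8 = -6 - 24 = -30 ≠ 0.
So rank(O) ≥ 2; since O has 2 columns, rank(O) = 2.
rank(O) = 2 = n, so the pair (A, C) is completely observable.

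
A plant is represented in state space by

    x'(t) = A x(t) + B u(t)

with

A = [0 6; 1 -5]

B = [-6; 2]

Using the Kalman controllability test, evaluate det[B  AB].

72

AB = [[12], [-16]]
Controllability matrix C = [B  AB] = [[-6, 12], [2, -16]]
det(C) = (-6)·(-16) - 12·2 = 96 - 24 = 72
Since det(C) ≠ 0, rank(C) = 2 and the system is completely controllable.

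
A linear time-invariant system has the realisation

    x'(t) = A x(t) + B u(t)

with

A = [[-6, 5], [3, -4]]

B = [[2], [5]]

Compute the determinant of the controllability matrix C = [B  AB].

AB = [[13], [-14]]
Controllability matrix C = [B  AB] = [[2, 13], [5, -14]]
det(C) = 2·(-14) - 13·5 = -28 - 65 = -93
Since det(C) ≠ 0, rank(C) = 2 and the system is completely controllable.

-93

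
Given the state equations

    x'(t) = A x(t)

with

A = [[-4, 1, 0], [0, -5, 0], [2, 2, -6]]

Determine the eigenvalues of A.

-6, -5, -4

det(sI - A) = s^3 - (tr A)s^2 + (M11 + M22 + M33)s - det A, where Mii is the 2×2 principal minor of A obtained by deleting row i and column i.
tr A = (-4) + (-5) + (-6) = -15; M11 = (-5)·(-6) - 0·2 = 30 - 0 = 30; M22 = (-4)·(-6) - 0·2 = 24 - 0 = 24; M33 = (-4)·(-5) - 1·0 = 20 - 0 = 20; sum of minors = 74.
det A = (-4)·((-5)·(-6) - 0·2) - 1·(0·(-6) - 0·2) + 0·(0·2 - (-5)·2) = (-4)·30 - 1·0 + 0·10 = -120.
So p(s) = det(sI - A) = s^3 + 15s^2 + 74s + 120.
Rational-root test: any integer root divides 120. Testing small divisors, s = -4 works: p(-4) = -64 + 240 + (-296) + 120 = 0, so (s + 4) is a factor.
Dividing, p(s) = (s + 4)(s^2 + 11s + 30).
Factor s^2 + 11s + 30: two numbers with sum -11 and product 30 are -5 and -6, so s^2 + 11s + 30 = (s + 5)(s + 6).
Hence p(s) = (s + 4) (s + 5) (s + 6), with roots -6, -5, -4.
All eigenvalues have negative real part, so the system is asymptotically stable.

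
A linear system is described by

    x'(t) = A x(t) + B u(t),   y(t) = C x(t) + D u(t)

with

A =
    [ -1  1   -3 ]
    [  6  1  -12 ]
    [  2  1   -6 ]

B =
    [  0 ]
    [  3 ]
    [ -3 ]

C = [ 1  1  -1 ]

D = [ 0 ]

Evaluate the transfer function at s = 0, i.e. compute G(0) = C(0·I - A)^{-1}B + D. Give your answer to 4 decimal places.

22.0000

G(0) = C(-A)^{-1}B + D = -C A^{-1} B + D.
det A = -6, so A^{-1} = (1/-6)·adj(A) = [[-1, -1/2, 3/2], [-2, -2, 5], [-2/3, -1/2, 7/6]]
A^{-1} B = [-6, -21, -5]^T
C A^{-1} B = -22
G(0) = D - C A^{-1} B = 0 - (-22) = 22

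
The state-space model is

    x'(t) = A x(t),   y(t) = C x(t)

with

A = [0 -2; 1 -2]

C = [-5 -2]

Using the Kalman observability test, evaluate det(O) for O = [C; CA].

CA = [[-2, 14]]
Observability matrix O = [C; CA] = [[-5, -2], [-2, 14]]
det(O) = (-5)·14 - (-2)·(-2) = -70 - 4 = -74
Since det(O) ≠ 0, rank(O) = 2 and the system is completely observable.

-74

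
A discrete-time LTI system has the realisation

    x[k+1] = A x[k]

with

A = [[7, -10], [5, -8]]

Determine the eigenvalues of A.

det(zI - A) = z^2 - (tr A)z + det A, with tr A = 7 + (-8) = -1 and det A = 7·(-8) - (-10)·5 = -56 - (-50) = -6.
So p(z) = det(zI - A) = z^2 + z - 6.
Factor z^2 + z - 6: two numbers with sum -1 and product -6 are 2 and -3, so z^2 + z - 6 = (z - 2)(z + 3).
Hence p(z) = (z - 2) (z + 3), with roots -3, 2.

-3, 2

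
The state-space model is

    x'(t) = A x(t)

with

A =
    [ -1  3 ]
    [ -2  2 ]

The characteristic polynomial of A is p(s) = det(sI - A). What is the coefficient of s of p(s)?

-1

For a 2×2 matrix, det(sI - A) = s^2 - (tr A)s + det A.
tr A = 1, det A = 4.
So p(s) = s^2 - s + 4.
The coefficient of s is -1.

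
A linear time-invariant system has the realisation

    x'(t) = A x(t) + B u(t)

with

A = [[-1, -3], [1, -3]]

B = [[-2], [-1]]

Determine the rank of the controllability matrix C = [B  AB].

2

AB = [[5], [1]]
Controllability matrix C = [B  AB] = [[-2, 5], [-1, 1]]
det(C) = (-2)·1 - 5·(-1) = -2 - (-5) = 3 ≠ 0, so rank(C) = 2.
rank(C) = 2 = n, so the pair (A, B) is completely controllable.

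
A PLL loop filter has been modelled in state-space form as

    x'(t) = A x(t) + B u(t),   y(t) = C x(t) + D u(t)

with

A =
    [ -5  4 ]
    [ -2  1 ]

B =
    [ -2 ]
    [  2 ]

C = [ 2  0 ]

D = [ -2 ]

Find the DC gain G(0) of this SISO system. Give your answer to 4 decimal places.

4.6667

G(0) = C(-A)^{-1}B + D = -C A^{-1} B + D.
det A = 3, so A^{-1} = (1/3)·adj(A) = [[1/3, -4/3], [2/3, -5/3]]
A^{-1} B = [-10/3, -14/3]^T
C A^{-1} B = -20/3
G(0) = D - C A^{-1} B = -2 - (-20/3) = 14/3 ≈ 4.6667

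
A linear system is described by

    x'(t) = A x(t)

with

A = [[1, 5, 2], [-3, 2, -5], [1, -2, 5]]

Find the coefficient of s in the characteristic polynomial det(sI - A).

Expand det(sI - A) for the 3×3 matrix.
p(s) = s^3 - 8s^2 + 20s - 58.
(Check: constant term = det(-A) = (-1)^3 det A = -58; coefficient of s^2 = -tr A = -8.)
The coefficient of s is 20.

20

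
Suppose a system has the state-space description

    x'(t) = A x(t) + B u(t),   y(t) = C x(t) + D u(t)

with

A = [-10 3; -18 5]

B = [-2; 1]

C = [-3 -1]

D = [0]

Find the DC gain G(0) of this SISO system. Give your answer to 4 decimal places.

-21.2500

G(0) = C(-A)^{-1}B + D = -C A^{-1} B + D.
det A = 4, so A^{-1} = (1/4)·adj(A) = [[5/4, -3/4], [9/2, -5/2]]
A^{-1} B = [-13/4, -23/2]^T
C A^{-1} B = 85/4
G(0) = D - C A^{-1} B = 0 - (85/4) = -85/4 ≈ -21.2500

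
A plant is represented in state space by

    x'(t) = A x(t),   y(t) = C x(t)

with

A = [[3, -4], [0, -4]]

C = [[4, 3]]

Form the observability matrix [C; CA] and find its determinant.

-148

CA = [[12, -28]]
Observability matrix O = [C; CA] = [[4, 3], [12, -28]]
det(O) = 4·(-28) - 3·12 = -112 - 36 = -148
Since det(O) ≠ 0, rank(O) = 2 and the system is completely observable.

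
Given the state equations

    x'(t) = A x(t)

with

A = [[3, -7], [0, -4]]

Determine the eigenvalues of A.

-4, 3

det(sI - A) = s^2 - (tr A)s + det A, with tr A = 3 + (-4) = -1 and det A = 3·(-4) - (-7)·0 = -12 - 0 = -12.
So p(s) = det(sI - A) = s^2 + s - 12.
Factor s^2 + s - 12: two numbers with sum -1 and product -12 are 3 and -4, so s^2 + s - 12 = (s - 3)(s + 4).
Hence p(s) = (s - 3) (s + 4), with roots -4, 3.
At least one eigenvalue has non-negative real part, so the system is not asymptotically stable.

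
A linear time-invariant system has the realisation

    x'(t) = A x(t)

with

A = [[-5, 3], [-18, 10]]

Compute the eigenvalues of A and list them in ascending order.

1, 4

det(sI - A) = s^2 - (tr A)s + det A, with tr A = (-5) + 10 = 5 and det A = (-5)·10 - 3·(-18) = -50 - (-54) = 4.
So p(s) = det(sI - A) = s^2 - 5s + 4.
Factor s^2 - 5s + 4: two numbers with sum 5 and product 4 are 4 and 1, so s^2 - 5s + 4 = (s - 4)(s - 1).
Hence p(s) = (s - 4) (s - 1), with roots 1, 4.
At least one eigenvalue has non-negative real part, so the system is not asymptotically stable.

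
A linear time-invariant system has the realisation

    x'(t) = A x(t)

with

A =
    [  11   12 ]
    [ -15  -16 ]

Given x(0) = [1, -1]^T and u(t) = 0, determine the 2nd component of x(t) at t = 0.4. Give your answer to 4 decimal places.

det(sI - A) = s^2 - (tr A)s + det A, with tr A = 11 + (-16) = -5 and det A = 11·(-16) - 12·(-15) = -176 - (-180) = 4.
So p(s) = det(sI - A) = s^2 + 5s + 4.
Factor s^2 + 5s + 4: two numbers with sum -5 and product 4 are -1 and -4, so s^2 + 5s + 4 = (s + 1)(s + 4).
Hence p(s) = (s + 1) (s + 4), with roots -4, -1.
The eigenvalues -4, -1 are distinct and real, so A is diagonalisable and x(t) = e^{At} x(0) = V diag(e^{λ_i t}) V^{-1} x(0), where the columns of V are the eigenvectors.
λ = -4: A - (-4)I = [[15, 12], [-15, -12]]. Row 1 gives 15·v1 + 12·v2 = 0, so take v_1 = [-4, 5]^T.
λ = -1: A - (-1)I = [[12, 12], [-15, -15]]. Row 1 gives 12·v1 + 12·v2 = 0, so take v_2 = [1, -1]^T.
V = [v_1 v_2] = [[-4, 1], [5, -1]] has det V = -1, so V^{-1} = adj(V)/det V = [[1, 1], [5, 4]].
Modal coordinates z(0) = V^{-1} x(0): 1·1 + 1·(-1) = 0; 5·1 + 4·(-1) = 1; so z(0) = [0, 1]^T.
x_2(t) = Σ_i (v_i)_2 · z_i(0) · e^{λ_i t} (row 2 of V times the modal terms).
x_2(0.4) = 5·0·e^{-4·0.4} + (-1)·1·e^{-1·0.4} = 0·0.201897 + (-1)·0.670320 = -0.6703.

-0.6703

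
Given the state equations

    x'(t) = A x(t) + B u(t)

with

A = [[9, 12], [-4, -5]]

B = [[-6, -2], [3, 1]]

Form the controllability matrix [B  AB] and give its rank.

AB = [[-18, -6], [9, 3]]
Controllability matrix C = [B  AB] = [[-6, -2, -18, -6], [3, 1, 9, 3]]
Every column of C is a scalar multiple of column 1 = [-6, 3] (multipliers 1, 1/3, 3, 1), so the columns span a one-dimensional space.
C ≠ 0, hence rank(C) = 1.
rank(C) = 1 < n = 2, so the pair (A, B) is not completely controllable.

1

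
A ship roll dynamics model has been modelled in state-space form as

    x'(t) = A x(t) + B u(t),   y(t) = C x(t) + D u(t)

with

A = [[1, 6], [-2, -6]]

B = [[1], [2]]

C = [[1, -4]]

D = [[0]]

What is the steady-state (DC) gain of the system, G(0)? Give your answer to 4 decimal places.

5.6667

G(0) = C(-A)^{-1}B + D = -C A^{-1} B + D.
det A = 6, so A^{-1} = (1/6)·adj(A) = [[-1, -1], [1/3, 1/6]]
A^{-1} B = [-3, 2/3]^T
C A^{-1} B = -17/3
G(0) = D - C A^{-1} B = 0 - (-17/3) = 17/3 ≈ 5.6667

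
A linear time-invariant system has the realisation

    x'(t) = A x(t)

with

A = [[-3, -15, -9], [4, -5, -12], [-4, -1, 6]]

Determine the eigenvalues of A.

-6, 1, 3

det(sI - A) = s^3 - (tr A)s^2 + (M11 + M22 + M33)s - det A, where Mii is the 2×2 principal minor of A obtained by deleting row i and column i.
tr A = (-3) + (-5) + 6 = -2; M11 = (-5)·6 - (-12)·(-1) = -30 - 12 = -42; M22 = (-3)·6 - (-9)·(-4) = -18 - 36 = -54; M33 = (-3)·(-5) - (-15)·4 = 15 - (-60) = 75; sum of minors = -21.
det A = (-3)·((-5)·6 - (-12)·(-1)) - (-15)·(4·6 - (-12)·(-4)) + (-9)·(4·(-1) - (-5)·(-4)) = (-3)·(-42) - (-15)·(-24) + (-9)·(-24) = -18.
So p(s) = det(sI - A) = s^3 + 2s^2 - 21s + 18.
Rational-root test: any integer root divides 18. Testing small divisors, s = 1 works: p(1) = 1 + 2 + (-21) + 18 = 0, so (s - 1) is a factor.
Dividing, p(s) = (s - 1)(s^2 + 3s - 18).
Factor s^2 + 3s - 18: two numbers with sum -3 and product -18 are 3 and -6, so s^2 + 3s - 18 = (s - 3)(s + 6).
Hence p(s) = (s - 3) (s - 1) (s + 6), with roots -6, 1, 3.
At least one eigenvalue has non-negative real part, so the system is not asymptotically stable.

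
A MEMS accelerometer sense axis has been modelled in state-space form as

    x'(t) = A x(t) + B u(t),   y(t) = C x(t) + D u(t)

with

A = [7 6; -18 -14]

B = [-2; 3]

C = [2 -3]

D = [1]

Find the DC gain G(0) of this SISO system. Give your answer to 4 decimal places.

G(0) = C(-A)^{-1}B + D = -C A^{-1} B + D.
det A = 10, so A^{-1} = (1/10)·adj(A) = [[-7/5, -3/5], [9/5, 7/10]]
A^{-1} B = [1, -3/2]^T
C A^{-1} B = 13/2
G(0) = D - C A^{-1} B = 1 - (13/2) = -11/2 ≈ -5.5000

-5.5000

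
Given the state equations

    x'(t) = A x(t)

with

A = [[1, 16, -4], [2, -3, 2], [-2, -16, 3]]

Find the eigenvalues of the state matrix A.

-3, -1, 5

det(sI - A) = s^3 - (tr A)s^2 + (M11 + M22 + M33)s - det A, where Mii is the 2×2 principal minor of A obtained by deleting row i and column i.
tr A = 1 + (-3) + 3 = 1; M11 = (-3)·3 - 2·(-16) = -9 - (-32) = 23; M22 = 1·3 - (-4)·(-2) = 3 - 8 = -5; M33 = 1·(-3) - 16·2 = -3 - 32 = -35; sum of minors = -17.
det A = 1·((-3)·3 - 2·(-16)) - 16·(2·3 - 2·(-2)) + (-4)·(2·(-16) - (-3)·(-2)) = 1·23 - 16·10 + (-4)·(-38) = 15.
So p(s) = det(sI - A) = s^3 - s^2 - 17s - 15.
Rational-root test: any integer root divides -15. Testing small divisors, s = -1 works: p(-1) = -1 + (-1) + 17 + (-15) = 0, so (s + 1) is a factor.
Dividing, p(s) = (s + 1)(s^2 - 2s - 15).
Factor s^2 - 2s - 15: two numbers with sum 2 and product -15 are 5 and -3, so s^2 - 2s - 15 = (s - 5)(s + 3).
Hence p(s) = (s - 5) (s + 1) (s + 3), with roots -3, -1, 5.
At least one eigenvalue has non-negative real part, so the system is not asymptotically stable.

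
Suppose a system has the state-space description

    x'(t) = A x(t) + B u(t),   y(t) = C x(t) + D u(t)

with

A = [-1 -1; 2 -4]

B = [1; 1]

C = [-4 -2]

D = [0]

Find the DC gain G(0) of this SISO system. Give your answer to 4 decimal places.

G(0) = C(-A)^{-1}B + D = -C A^{-1} B + D.
det A = 6, so A^{-1} = (1/6)·adj(A) = [[-2/3, 1/6], [-1/3, -1/6]]
A^{-1} B = [-1/2, -1/2]^T
C A^{-1} B = 3
G(0) = D - C A^{-1} B = 0 - (3) = -3

-3.0000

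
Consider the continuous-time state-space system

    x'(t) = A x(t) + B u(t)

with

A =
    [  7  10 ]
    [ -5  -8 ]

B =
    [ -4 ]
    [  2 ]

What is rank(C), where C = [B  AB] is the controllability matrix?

AB = [[-8], [4]]
Controllability matrix C = [B  AB] = [[-4, -8], [2, 4]]
Every column of C is a scalar multiple of column 1 = [-4, 2] (multipliers 1, 2), so the columns span a one-dimensional space.
C ≠ 0, hence rank(C) = 1.
rank(C) = 1 < n = 2, so the pair (A, B) is not completely controllable.

1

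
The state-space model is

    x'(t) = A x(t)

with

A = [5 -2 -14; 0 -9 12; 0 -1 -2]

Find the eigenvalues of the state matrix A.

-6, -5, 5

det(sI - A) = s^3 - (tr A)s^2 + (M11 + M22 + M33)s - det A, where Mii is the 2×2 principal minor of A obtained by deleting row i and column i.
tr A = 5 + (-9) + (-2) = -6; M11 = (-9)·(-2) - 12·(-1) = 18 - (-12) = 30; M22 = 5·(-2) - (-14)·0 = -10 - 0 = -10; M33 = 5·(-9) - (-2)·0 = -45 - 0 = -45; sum of minors = -25.
det A = 5·((-9)·(-2) - 12·(-1)) - (-2)·(0·(-2) - 12·0) + (-14)·(0·(-1) - (-9)·0) = 5·30 - (-2)·0 + (-14)·0 = 150.
So p(s) = det(sI - A) = s^3 + 6s^2 - 25s - 150.
Rational-root test: any integer root divides -150. Testing small divisors, s = -5 works: p(-5) = -125 + 150 + 125 + (-150) = 0, so (s + 5) is a factor.
Dividing, p(s) = (s + 5)(s^2 + s - 30).
Factor s^2 + s - 30: two numbers with sum -1 and product -30 are 5 and -6, so s^2 + s - 30 = (s - 5)(s + 6).
Hence p(s) = (s - 5) (s + 5) (s + 6), with roots -6, -5, 5.
At least one eigenvalue has non-negative real part, so the system is not asymptotically stable.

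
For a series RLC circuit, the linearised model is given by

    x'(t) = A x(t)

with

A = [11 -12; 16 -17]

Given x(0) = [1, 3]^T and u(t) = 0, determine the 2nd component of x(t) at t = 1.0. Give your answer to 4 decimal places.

-1.7855

det(sI - A) = s^2 - (tr A)s + det A, with tr A = 11 + (-17) = -6 and det A = 11·(-17) - (-12)·16 = -187 - (-192) = 5.
So p(s) = det(sI - A) = s^2 + 6s + 5.
Factor s^2 + 6s + 5: two numbers with sum -6 and product 5 are -1 and -5, so s^2 + 6s + 5 = (s + 1)(s + 5).
Hence p(s) = (s + 1) (s + 5), with roots -5, -1.
The eigenvalues -5, -1 are distinct and real, so A is diagonalisable and x(t) = e^{At} x(0) = V diag(e^{λ_i t}) V^{-1} x(0), where the columns of V are the eigenvectors.
λ = -5: A - (-5)I = [[16, -12], [16, -12]]. Row 1 gives 16·v1 + (-12)·v2 = 0, so take v_1 = [-3, -4]^T.
λ = -1: A - (-1)I = [[12, -12], [16, -16]]. Row 1 gives 12·v1 + (-12)·v2 = 0, so take v_2 = [1, 1]^T.
V = [v_1 v_2] = [[-3, 1], [-4, 1]] has det V = 1, so V^{-1} = adj(V)/det V = [[1, -1], [4, -3]].
Modal coordinates z(0) = V^{-1} x(0): 1·1 + (-1)·3 = -2; 4·1 + (-3)·3 = -5; so z(0) = [-2, -5]^T.
x_2(t) = Σ_i (v_i)_2 · z_i(0) · e^{λ_i t} (row 2 of V times the modal terms).
x_2(1.0) = (-4)·(-2)·e^{-5·1.0} + 1·(-5)·e^{-1·1.0} = 8·0.006738 + (-5)·0.367879 = -1.7855.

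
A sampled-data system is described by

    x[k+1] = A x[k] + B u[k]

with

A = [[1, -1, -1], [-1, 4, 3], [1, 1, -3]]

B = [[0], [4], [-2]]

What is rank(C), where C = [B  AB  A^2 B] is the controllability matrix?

3

AB = [[-2], [10], [10]]
A^2B = [[-22], [72], [-22]]
Controllability matrix C = [B  AB  A^2B] = [[0, -2, -22], [4, 10, 72], [-2, 10, -22]]
det(C) = 0·(10·(-22) - 72·10) - (-2)·(4·(-22) - 72·(-2)) + (-22)·(4·10 - 10·(-2)) = 0·(-940) - (-2)·56 + (-22)·60 = -1208 ≠ 0, so rank(C) = 3.
rank(C) = 3 = n, so the pair (A, B) is completely controllable.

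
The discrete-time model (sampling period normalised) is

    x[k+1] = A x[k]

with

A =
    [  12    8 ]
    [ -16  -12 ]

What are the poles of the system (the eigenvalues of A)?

-4, 4

det(zI - A) = z^2 - (tr A)z + det A, with tr A = 12 + (-12) = 0 and det A = 12·(-12) - 8·(-16) = -144 - (-128) = -16.
So p(z) = det(zI - A) = z^2 - 16.
Factor z^2 - 16: two numbers with sum 0 and product -16 are 4 and -4, so z^2 - 16 = (z - 4)(z + 4).
Hence p(z) = (z - 4) (z + 4), with roots -4, 4.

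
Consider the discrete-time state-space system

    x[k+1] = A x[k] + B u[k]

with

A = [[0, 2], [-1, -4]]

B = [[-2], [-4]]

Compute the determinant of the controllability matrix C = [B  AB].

-68

AB = [[-8], [18]]
Controllability matrix C = [B  AB] = [[-2, -8], [-4, 18]]
det(C) = (-2)·18 - (-8)·(-4) = -36 - 32 = -68
Since det(C) ≠ 0, rank(C) = 2 and the system is completely controllable.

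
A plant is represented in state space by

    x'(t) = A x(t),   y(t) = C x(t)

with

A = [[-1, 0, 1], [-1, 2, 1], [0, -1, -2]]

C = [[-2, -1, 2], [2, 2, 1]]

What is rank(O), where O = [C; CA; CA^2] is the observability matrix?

CA = [[3, -4, -7], [-4, 3, 2]]
CA^2 = [[1, -1, 13], [1, 4, -5]]
Observability matrix O = [C; CA; CA^2] = [[-2, -1, 2], [2, 2, 1], [3, -4, -7], [-4, 3, 2], [1, -1, 13], [1, 4, -5]]
Take the 3×3 submatrix of O formed by rows 1, 2, 3: [[-2, -1, 2], [2, 2, 1], [3, -4, -7]]. Its determinant is (-2)·(2·(-7) - 1·(-4)) - (-1)·(2·(-7) - 1·3) + 2·(2·(-4) - 2·3) = (-2)·(-10) - (-1)·(-17) + 2·(-14) = -25 ≠ 0.
So rank(O) ≥ 3; since O has 3 columns, rank(O) = 3.
rank(O) = 3 = n, so the pair (A, C) is completely observable.

3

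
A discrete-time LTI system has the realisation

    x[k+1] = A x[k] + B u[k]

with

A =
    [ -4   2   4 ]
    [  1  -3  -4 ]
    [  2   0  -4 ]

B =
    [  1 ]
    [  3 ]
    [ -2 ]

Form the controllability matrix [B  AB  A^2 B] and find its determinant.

AB = [[-6], [0], [10]]
A^2B = [[64], [-46], [-52]]
Controllability matrix C = [B  AB  A^2B] = [[1, -6, 64], [3, 0, -46], [-2, 10, -52]]
Expanding along the first row, det(C) = 1·(0·(-52) - (-46)·10) - (-6)·(3·(-52) - (-46)·(-2)) + 64·(3·10 - 0·(-2)) = 1·460 - (-6)·(-248) + 64·30 = 892
Since det(C) ≠ 0, rank(C) = 3 and the system is completely controllable.

892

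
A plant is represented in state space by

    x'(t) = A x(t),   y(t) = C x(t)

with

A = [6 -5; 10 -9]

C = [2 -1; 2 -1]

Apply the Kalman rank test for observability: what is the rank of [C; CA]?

CA = [[2, -1], [2, -1]]
Observability matrix O = [C; CA] = [[2, -1], [2, -1], [2, -1], [2, -1]]
Every row of O is a scalar multiple of row 1 = [2, -1] (multipliers 1, 1, 1, 1), so the rows span a one-dimensional space.
O ≠ 0, hence rank(O) = 1.
rank(O) = 1 < n = 2, so the pair (A, C) is not completely observable.

1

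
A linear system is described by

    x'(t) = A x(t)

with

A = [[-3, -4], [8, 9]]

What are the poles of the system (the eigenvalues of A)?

1, 5

det(sI - A) = s^2 - (tr A)s + det A, with tr A = (-3) + 9 = 6 and det A = (-3)·9 - (-4)·8 = -27 - (-32) = 5.
So p(s) = det(sI - A) = s^2 - 6s + 5.
Factor s^2 - 6s + 5: two numbers with sum 6 and product 5 are 5 and 1, so s^2 - 6s + 5 = (s - 5)(s - 1).
Hence p(s) = (s - 5) (s - 1), with roots 1, 5.
At least one eigenvalue has non-negative real part, so the system is not asymptotically stable.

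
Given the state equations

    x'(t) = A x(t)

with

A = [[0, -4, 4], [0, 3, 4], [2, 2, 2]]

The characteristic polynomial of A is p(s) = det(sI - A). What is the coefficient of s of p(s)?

Expand det(sI - A) for the 3×3 matrix.
p(s) = s^3 - 5s^2 - 10s + 56.
(Check: constant term = det(-A) = (-1)^3 det A = 56; coefficient of s^2 = -tr A = -5.)
The coefficient of s is -10.

-10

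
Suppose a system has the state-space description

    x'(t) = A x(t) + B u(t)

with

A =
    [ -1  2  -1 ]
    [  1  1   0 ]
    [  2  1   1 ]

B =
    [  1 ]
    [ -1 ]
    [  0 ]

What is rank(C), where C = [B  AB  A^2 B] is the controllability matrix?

3

AB = [[-3], [0], [1]]
A^2B = [[2], [-3], [-5]]
Controllability matrix C = [B  AB  A^2B] = [[1, -3, 2], [-1, 0, -3], [0, 1, -5]]
det(C) = 1·(0·(-5) - (-3)·1) - (-3)·((-1)·(-5) - (-3)·0) + 2·((-1)·1 - 0·0) = 1·3 - (-3)·5 + 2·(-1) = 16 ≠ 0, so rank(C) = 3.
rank(C) = 3 = n, so the pair (A, B) is completely controllable.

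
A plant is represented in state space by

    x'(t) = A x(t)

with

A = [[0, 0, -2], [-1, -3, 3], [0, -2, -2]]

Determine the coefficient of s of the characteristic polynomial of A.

12

Expand det(sI - A) for the 3×3 matrix.
p(s) = s^3 + 5s^2 + 12s + 4.
(Check: constant term = det(-A) = (-1)^3 det A = 4; coefficient of s^2 = -tr A = 5.)
The coefficient of s is 12.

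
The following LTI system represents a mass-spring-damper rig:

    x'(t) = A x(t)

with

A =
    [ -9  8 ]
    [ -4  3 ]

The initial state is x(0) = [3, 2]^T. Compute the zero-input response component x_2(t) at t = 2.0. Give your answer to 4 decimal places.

0.1354

det(sI - A) = s^2 - (tr A)s + det A, with tr A = (-9) + 3 = -6 and det A = (-9)·3 - 8·(-4) = -27 - (-32) = 5.
So p(s) = det(sI - A) = s^2 + 6s + 5.
Factor s^2 + 6s + 5: two numbers with sum -6 and product 5 are -1 and -5, so s^2 + 6s + 5 = (s + 1)(s + 5).
Hence p(s) = (s + 1) (s + 5), with roots -5, -1.
The eigenvalues -5, -1 are distinct and real, so A is diagonalisable and x(t) = e^{At} x(0) = V diag(e^{λ_i t}) V^{-1} x(0), where the columns of V are the eigenvectors.
λ = -5: A - (-5)I = [[-4, 8], [-4, 8]]. Row 1 gives (-4)·v1 + 8·v2 = 0, so take v_1 = [2, 1]^T.
λ = -1: A - (-1)I = [[-8, 8], [-4, 4]]. Row 1 gives (-8)·v1 + 8·v2 = 0, so take v_2 = [-1, -1]^T.
V = [v_1 v_2] = [[2, -1], [1, -1]] has det V = -1, so V^{-1} = adj(V)/det V = [[1, -1], [1, -2]].
Modal coordinates z(0) = V^{-1} x(0): 1·3 + (-1)·2 = 1; 1·3 + (-2)·2 = -1; so z(0) = [1, -1]^T.
x_2(t) = Σ_i (v_i)_2 · z_i(0) · e^{λ_i t} (row 2 of V times the modal terms).
x_2(2.0) = 1·1·e^{-5·2.0} + (-1)·(-1)·e^{-1·2.0} = 1·0.000045 + 1·0.135335 = 0.1354.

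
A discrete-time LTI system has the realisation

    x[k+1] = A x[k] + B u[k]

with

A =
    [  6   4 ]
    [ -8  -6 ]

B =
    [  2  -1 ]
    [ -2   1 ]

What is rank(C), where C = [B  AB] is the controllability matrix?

1

AB = [[4, -2], [-4, 2]]
Controllability matrix C = [B  AB] = [[2, -1, 4, -2], [-2, 1, -4, 2]]
Every column of C is a scalar multiple of column 1 = [2, -2] (multipliers 1, -1/2, 2, -1), so the columns span a one-dimensional space.
C ≠ 0, hence rank(C) = 1.
rank(C) = 1 < n = 2, so the pair (A, B) is not completely controllable.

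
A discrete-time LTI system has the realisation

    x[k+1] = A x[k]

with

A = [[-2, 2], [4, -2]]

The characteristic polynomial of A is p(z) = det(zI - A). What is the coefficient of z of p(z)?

For a 2×2 matrix, det(zI - A) = z^2 - (tr A)z + det A.
tr A = -4, det A = -4.
So p(z) = z^2 + 4z - 4.
The coefficient of z is 4.

4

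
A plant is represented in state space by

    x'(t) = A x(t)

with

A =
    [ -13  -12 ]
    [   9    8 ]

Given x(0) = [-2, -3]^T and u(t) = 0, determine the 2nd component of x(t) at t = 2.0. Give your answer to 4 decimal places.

det(sI - A) = s^2 - (tr A)s + det A, with tr A = (-13) + 8 = -5 and det A = (-13)·8 - (-12)·9 = -104 - (-108) = 4.
So p(s) = det(sI - A) = s^2 + 5s + 4.
Factor s^2 + 5s + 4: two numbers with sum -5 and product 4 are -1 and -4, so s^2 + 5s + 4 = (s + 1)(s + 4).
Hence p(s) = (s + 1) (s + 4), with roots -4, -1.
The eigenvalues -4, -1 are distinct and real, so A is diagonalisable and x(t) = e^{At} x(0) = V diag(e^{λ_i t}) V^{-1} x(0), where the columns of V are the eigenvectors.
λ = -4: A - (-4)I = [[-9, -12], [9, 12]]. Row 1 gives (-9)·v1 + (-12)·v2 = 0, so take v_1 = [4, -3]^T.
λ = -1: A - (-1)I = [[-12, -12], [9, 9]]. Row 1 gives (-12)·v1 + (-12)·v2 = 0, so take v_2 = [-1, 1]^T.
V = [v_1 v_2] = [[4, -1], [-3, 1]] has det V = 1, so V^{-1} = adj(V)/det V = [[1, 1], [3, 4]].
Modal coordinates z(0) = V^{-1} x(0): 1·(-2) + 1·(-3) = -5; 3·(-2) + 4·(-3) = -18; so z(0) = [-5, -18]^T.
x_2(t) = Σ_i (v_i)_2 · z_i(0) · e^{λ_i t} (row 2 of V times the modal terms).
x_2(2.0) = (-3)·(-5)·e^{-4·2.0} + 1·(-18)·e^{-1·2.0} = 15·0.000335 + (-18)·0.135335 = -2.4310.

-2.4310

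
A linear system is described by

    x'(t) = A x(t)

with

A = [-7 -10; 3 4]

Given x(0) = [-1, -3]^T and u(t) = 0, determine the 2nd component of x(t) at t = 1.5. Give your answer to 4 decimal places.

det(sI - A) = s^2 - (tr A)s + det A, with tr A = (-7) + 4 = -3 and det A = (-7)·4 - (-10)·3 = -28 - (-30) = 2.
So p(s) = det(sI - A) = s^2 + 3s + 2.
Factor s^2 + 3s + 2: two numbers with sum -3 and product 2 are -1 and -2, so s^2 + 3s + 2 = (s + 1)(s + 2).
Hence p(s) = (s + 1) (s + 2), with roots -2, -1.
The eigenvalues -2, -1 are distinct and real, so A is diagonalisable and x(t) = e^{At} x(0) = V diag(e^{λ_i t}) V^{-1} x(0), where the columns of V are the eigenvectors.
λ = -2: A - (-2)I = [[-5, -10], [3, 6]]. Row 1 gives (-5)·v1 + (-10)·v2 = 0, so take v_1 = [-2, 1]^T.
λ = -1: A - (-1)I = [[-6, -10], [3, 5]]. Row 1 gives (-6)·v1 + (-10)·v2 = 0, so take v_2 = [-5, 3]^T.
V = [v_1 v_2] = [[-2, -5], [1, 3]] has det V = -1, so V^{-1} = adj(V)/det V = [[-3, -5], [1, 2]].
Modal coordinates z(0) = V^{-1} x(0): (-3)·(-1) + (-5)·(-3) = 18; 1·(-1) + 2·(-3) = -7; so z(0) = [18, -7]^T.
x_2(t) = Σ_i (v_i)_2 · z_i(0) · e^{λ_i t} (row 2 of V times the modal terms).
x_2(1.5) = 1·18·e^{-2·1.5} + 3·(-7)·e^{-1·1.5} = 18·0.049787 + (-21)·0.223130 = -3.7896.

-3.7896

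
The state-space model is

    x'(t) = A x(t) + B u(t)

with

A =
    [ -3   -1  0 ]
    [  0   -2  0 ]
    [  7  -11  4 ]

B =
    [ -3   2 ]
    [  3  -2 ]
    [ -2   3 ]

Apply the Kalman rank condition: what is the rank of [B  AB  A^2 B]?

2

AB = [[6, -4], [-6, 4], [-62, 48]]
A^2B = [[-12, 8], [12, -8], [-140, 120]]
Controllability matrix C = [B  AB  A^2B] = [[-3, 2, 6, -4, -12, 8], [3, -2, -6, 4, 12, -8], [-2, 3, -62, 48, -140, 120]]
The rows r1, r2, r3 of C are linearly dependent: r1 + r2 = 0 (check each entry), so rank(C) ≤ 2.
The 2×2 minor from rows 1, 3, columns 1, 2 is (-3)·3 - 2·(-2) = -9 - (-4) = -5 ≠ 0, so rank(C) = 2.
rank(C) = 2 < n = 3, so the pair (A, B) is not completely controllable.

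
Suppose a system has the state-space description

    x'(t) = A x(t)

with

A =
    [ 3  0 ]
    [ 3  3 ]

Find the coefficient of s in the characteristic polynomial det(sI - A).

-6

For a 2×2 matrix, det(sI - A) = s^2 - (tr A)s + det A.
tr A = 6, det A = 9.
So p(s) = s^2 - 6s + 9.
The coefficient of s is -6.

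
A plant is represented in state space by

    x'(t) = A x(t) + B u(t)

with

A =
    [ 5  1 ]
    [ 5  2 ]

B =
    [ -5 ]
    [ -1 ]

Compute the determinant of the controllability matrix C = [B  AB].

AB = [[-26], [-27]]
Controllability matrix C = [B  AB] = [[-5, -26], [-1, -27]]
det(C) = (-5)·(-27) - (-26)·(-1) = 135 - 26 = 109
Since det(C) ≠ 0, rank(C) = 2 and the system is completely controllable.

109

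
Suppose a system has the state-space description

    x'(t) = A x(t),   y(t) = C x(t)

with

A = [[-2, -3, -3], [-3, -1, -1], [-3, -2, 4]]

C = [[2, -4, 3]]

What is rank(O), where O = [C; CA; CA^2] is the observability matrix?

CA = [[-1, -8, 10]]
CA^2 = [[-4, -9, 51]]
Observability matrix O = [C; CA; CA^2] = [[2, -4, 3], [-1, -8, 10], [-4, -9, 51]]
det(O) = 2·((-8)·51 - 10·(-9)) - (-4)·((-1)·51 - 10·(-4)) + 3·((-1)·(-9) - (-8)·(-4)) = 2·(-318) - (-4)·(-11) + 3·(-23) = -749 ≠ 0, so rank(O) = 3.
rank(O) = 3 = n, so the pair (A, C) is completely observable.

3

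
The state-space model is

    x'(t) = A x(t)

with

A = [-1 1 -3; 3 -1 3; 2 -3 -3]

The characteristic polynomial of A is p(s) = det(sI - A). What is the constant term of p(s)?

-24

Expand det(sI - A) for the 3×3 matrix.
p(s) = s^3 + 5s^2 + 19s - 24.
(Check: constant term = det(-A) = (-1)^3 det A = -24; coefficient of s^2 = -tr A = 5.)
The constant term is -24.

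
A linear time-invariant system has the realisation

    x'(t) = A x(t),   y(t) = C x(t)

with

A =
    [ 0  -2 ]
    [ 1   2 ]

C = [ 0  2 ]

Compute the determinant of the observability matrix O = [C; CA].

CA = [[2, 4]]
Observability matrix O = [C; CA] = [[0, 2], [2, 4]]
det(O) = 0·4 - 2·2 = 0 - 4 = -4
Since det(O) ≠ 0, rank(O) = 2 and the system is completely observable.

-4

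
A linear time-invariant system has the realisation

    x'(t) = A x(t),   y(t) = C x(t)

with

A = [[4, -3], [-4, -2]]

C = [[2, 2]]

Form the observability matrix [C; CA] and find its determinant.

-20

CA = [[0, -10]]
Observability matrix O = [C; CA] = [[2, 2], [0, -10]]
det(O) = 2·(-10) - 2·0 = -20 - 0 = -20
Since det(O) ≠ 0, rank(O) = 2 and the system is completely observable.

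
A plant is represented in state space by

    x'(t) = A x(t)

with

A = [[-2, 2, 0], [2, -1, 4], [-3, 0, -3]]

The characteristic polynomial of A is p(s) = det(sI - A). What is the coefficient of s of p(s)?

Expand det(sI - A) for the 3×3 matrix.
p(s) = s^3 + 6s^2 + 7s + 18.
(Check: constant term = det(-A) = (-1)^3 det A = 18; coefficient of s^2 = -tr A = 6.)
The coefficient of s is 7.

7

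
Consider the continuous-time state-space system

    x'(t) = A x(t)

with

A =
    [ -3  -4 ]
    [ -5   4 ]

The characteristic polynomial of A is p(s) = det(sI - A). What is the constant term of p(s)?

-32

For a 2×2 matrix, det(sI - A) = s^2 - (tr A)s + det A.
tr A = 1, det A = -32.
So p(s) = s^2 - s - 32.
The constant term is -32.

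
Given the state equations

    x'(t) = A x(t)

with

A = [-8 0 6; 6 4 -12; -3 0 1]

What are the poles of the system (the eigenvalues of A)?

det(sI - A) = s^3 - (tr A)s^2 + (M11 + M22 + M33)s - det A, where Mii is the 2×2 principal minor of A obtained by deleting row i and column i.
tr A = (-8) + 4 + 1 = -3; M11 = 4·1 - (-12)·0 = 4 - 0 = 4; M22 = (-8)·1 - 6·(-3) = -8 - (-18) = 10; M33 = (-8)·4 - 0·6 = -32 - 0 = -32; sum of minors = -18.
det A = (-8)·(4·1 - (-12)·0) - 0·(6·1 - (-12)·(-3)) + 6·(6·0 - 4·(-3)) = (-8)·4 - 0·(-30) + 6·12 = 40.
So p(s) = det(sI - A) = s^3 + 3s^2 - 18s - 40.
Rational-root test: any integer root divides -40. Testing small divisors, s = -2 works: p(-2) = -8 + 12 + 36 + (-40) = 0, so (s + 2) is a factor.
Dividing, p(s) = (s + 2)(s^2 + s - 20).
Factor s^2 + s - 20: two numbers with sum -1 and product -20 are 4 and -5, so s^2 + s - 20 = (s - 4)(s + 5).
Hence p(s) = (s - 4) (s + 2) (s + 5), with roots -5, -2, 4.
At least one eigenvalue has non-negative real part, so the system is not asymptotically stable.

-5, -2, 4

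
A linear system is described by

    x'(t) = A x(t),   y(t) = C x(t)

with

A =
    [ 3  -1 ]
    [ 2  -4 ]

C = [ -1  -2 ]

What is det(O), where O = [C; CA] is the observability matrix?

CA = [[-7, 9]]
Observability matrix O = [C; CA] = [[-1, -2], [-7, 9]]
det(O) = (-1)·9 - (-2)·(-7) = -9 - 14 = -23
Since det(O) ≠ 0, rank(O) = 2 and the system is completely observable.

-23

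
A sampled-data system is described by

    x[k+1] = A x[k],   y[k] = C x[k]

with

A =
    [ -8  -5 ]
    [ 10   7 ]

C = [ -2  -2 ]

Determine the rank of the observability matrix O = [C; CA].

1

CA = [[-4, -4]]
Observability matrix O = [C; CA] = [[-2, -2], [-4, -4]]
Every row of O is a scalar multiple of row 1 = [-2, -2] (multipliers 1, 2), so the rows span a one-dimensional space.
O ≠ 0, hence rank(O) = 1.
rank(O) = 1 < n = 2, so the pair (A, C) is not completely observable.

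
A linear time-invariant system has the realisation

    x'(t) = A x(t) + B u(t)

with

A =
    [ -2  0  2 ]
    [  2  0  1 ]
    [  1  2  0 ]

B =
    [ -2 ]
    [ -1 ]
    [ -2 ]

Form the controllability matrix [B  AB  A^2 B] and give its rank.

3

AB = [[0], [-6], [-4]]
A^2B = [[-8], [-4], [-12]]
Controllability matrix C = [B  AB  A^2B] = [[-2, 0, -8], [-1, -6, -4], [-2, -4, -12]]
det(C) = (-2)·((-6)·(-12) - (-4)·(-4)) - 0·((-1)·(-12) - (-4)·(-2)) + (-8)·((-1)·(-4) - (-6)·(-2)) = (-2)·56 - 0·4 + (-8)·(-8) = -48 ≠ 0, so rank(C) = 3.
rank(C) = 3 = n, so the pair (A, B) is completely controllable.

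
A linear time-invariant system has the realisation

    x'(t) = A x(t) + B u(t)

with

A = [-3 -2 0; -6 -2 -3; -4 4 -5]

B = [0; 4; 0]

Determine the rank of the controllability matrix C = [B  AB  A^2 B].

AB = [[-8], [-8], [16]]
A^2B = [[40], [16], [-80]]
Controllability matrix C = [B  AB  A^2B] = [[0, -8, 40], [4, -8, 16], [0, 16, -80]]
The rows r1, r2, r3 of C are linearly dependent: 2·r1 + r3 = 0 (check each entry), so rank(C) ≤ 2.
The 2×2 minor from rows 1, 2, columns 1, 2 is 0·(-8) - (-8)·4 = 0 - (-32) = 32 ≠ 0, so rank(C) = 2.
rank(C) = 2 < n = 3, so the pair (A, B) is not completely controllable.

2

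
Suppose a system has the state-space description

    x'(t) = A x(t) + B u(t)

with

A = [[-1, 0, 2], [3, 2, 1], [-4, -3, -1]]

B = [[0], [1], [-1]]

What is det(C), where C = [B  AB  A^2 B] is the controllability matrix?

4

AB = [[-2], [1], [-2]]
A^2B = [[-2], [-6], [7]]
Controllability matrix C = [B  AB  A^2B] = [[0, -2, -2], [1, 1, -6], [-1, -2, 7]]
Expanding along the first row, det(C) = 0·(1·7 - (-6)·(-2)) - (-2)·(1·7 - (-6)·(-1)) + (-2)·(1·(-2) - 1·(-1)) = 0·(-5) - (-2)·1 + (-2)·(-1) = 4
Since det(C) ≠ 0, rank(C) = 3 and the system is completely controllable.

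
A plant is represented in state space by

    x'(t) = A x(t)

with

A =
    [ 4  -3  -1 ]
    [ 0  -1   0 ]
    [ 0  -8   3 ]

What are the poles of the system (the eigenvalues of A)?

det(sI - A) = s^3 - (tr A)s^2 + (M11 + M22 + M33)s - det A, where Mii is the 2×2 principal minor of A obtained by deleting row i and column i.
tr A = 4 + (-1) + 3 = 6; M11 = (-1)·3 - 0·(-8) = -3 - 0 = -3; M22 = 4·3 - (-1)·0 = 12 - 0 = 12; M33 = 4·(-1) - (-3)·0 = -4 - 0 = -4; sum of minors = 5.
det A = 4·((-1)·3 - 0·(-8)) - (-3)·(0·3 - 0·0) + (-1)·(0·(-8) - (-1)·0) = 4·(-3) - (-3)·0 + (-1)·0 = -12.
So p(s) = det(sI - A) = s^3 - 6s^2 + 5s + 12.
Rational-root test: any integer root divides 12. Testing small divisors, s = -1 works: p(-1) = -1 + (-6) + (-5) + 12 = 0, so (s + 1) is a factor.
Dividing, p(s) = (s + 1)(s^2 - 7s + 12).
Factor s^2 - 7s + 12: two numbers with sum 7 and product 12 are 4 and 3, so s^2 - 7s + 12 = (s - 4)(s - 3).
Hence p(s) = (s - 4) (s - 3) (s + 1), with roots -1, 3, 4.
At least one eigenvalue has non-negative real part, so the system is not asymptotically stable.

-1, 3, 4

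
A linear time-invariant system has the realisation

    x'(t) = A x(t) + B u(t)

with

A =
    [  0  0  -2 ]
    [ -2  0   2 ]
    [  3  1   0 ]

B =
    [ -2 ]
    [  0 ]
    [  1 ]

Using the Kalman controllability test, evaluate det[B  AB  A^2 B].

40

AB = [[-2], [6], [-6]]
A^2B = [[12], [-8], [0]]
Controllability matrix C = [B  AB  A^2B] = [[-2, -2, 12], [0, 6, -8], [1, -6, 0]]
Expanding along the first row, det(C) = (-2)·(6·0 - (-8)·(-6)) - (-2)·(0·0 - (-8)·1) + 12·(0·(-6) - 6·1) = (-2)·(-48) - (-2)·8 + 12·(-6) = 40
Since det(C) ≠ 0, rank(C) = 3 and the system is completely controllable.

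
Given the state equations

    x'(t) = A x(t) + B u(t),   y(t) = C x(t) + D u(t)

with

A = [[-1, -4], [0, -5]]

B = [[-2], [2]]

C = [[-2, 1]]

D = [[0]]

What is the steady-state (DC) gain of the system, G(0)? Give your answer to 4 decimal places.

G(0) = C(-A)^{-1}B + D = -C A^{-1} B + D.
det A = 5, so A^{-1} = (1/5)·adj(A) = [[-1, 4/5], [0, -1/5]]
A^{-1} B = [18/5, -2/5]^T
C A^{-1} B = -38/5
G(0) = D - C A^{-1} B = 0 - (-38/5) = 38/5 ≈ 7.6000

7.6000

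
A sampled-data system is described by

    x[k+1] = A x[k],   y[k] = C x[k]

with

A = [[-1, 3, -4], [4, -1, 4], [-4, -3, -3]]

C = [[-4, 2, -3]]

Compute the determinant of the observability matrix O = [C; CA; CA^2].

-4276

CA = [[24, -5, 33]]
CA^2 = [[-176, -22, -215]]
Observability matrix O = [C; CA; CA^2] = [[-4, 2, -3], [24, -5, 33], [-176, -22, -215]]
Expanding along the first row, det(O) = (-4)·((-5)·(-215) - 33·(-22)) - 2·(24·(-215) - 33·(-176)) + (-3)·(24·(-22) - (-5)·(-176)) = (-4)·1801 - 2·648 + (-3)·(-1408) = -4276
Since det(O) ≠ 0, rank(O) = 3 and the system is completely observable.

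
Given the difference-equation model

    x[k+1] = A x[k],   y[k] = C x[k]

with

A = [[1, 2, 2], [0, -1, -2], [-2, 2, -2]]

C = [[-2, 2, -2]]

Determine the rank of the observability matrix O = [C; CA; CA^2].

3

CA = [[2, -10, -4]]
CA^2 = [[10, 6, 32]]
Observability matrix O = [C; CA; CA^2] = [[-2, 2, -2], [2, -10, -4], [10, 6, 32]]
det(O) = (-2)·((-10)·32 - (-4)·6) - 2·(2·32 - (-4)·10) + (-2)·(2·6 - (-10)·10) = (-2)·(-296) - 2·104 + (-2)·112 = 160 ≠ 0, so rank(O) = 3.
rank(O) = 3 = n, so the pair (A, C) is completely observable.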